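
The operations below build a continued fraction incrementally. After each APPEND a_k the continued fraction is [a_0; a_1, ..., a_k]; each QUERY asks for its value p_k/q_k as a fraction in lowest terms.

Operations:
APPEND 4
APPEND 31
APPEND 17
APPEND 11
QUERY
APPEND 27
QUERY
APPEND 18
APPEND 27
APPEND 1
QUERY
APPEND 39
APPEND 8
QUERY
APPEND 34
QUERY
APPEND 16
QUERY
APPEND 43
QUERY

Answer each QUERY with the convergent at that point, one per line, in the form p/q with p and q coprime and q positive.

APPEND 4: p_0 = 4·1 + 0 = 4, q_0 = 4·0 + 1 = 1 → 4/1
APPEND 31: p_1 = 31·4 + 1 = 125, q_1 = 31·1 + 0 = 31 → 125/31
APPEND 17: p_2 = 17·125 + 4 = 2129, q_2 = 17·31 + 1 = 528 → 2129/528
APPEND 11: p_3 = 11·2129 + 125 = 23544, q_3 = 11·528 + 31 = 5839 → 23544/5839
APPEND 27: p_4 = 27·23544 + 2129 = 637817, q_4 = 27·5839 + 528 = 158181 → 637817/158181
APPEND 18: p_5 = 18·637817 + 23544 = 11504250, q_5 = 18·158181 + 5839 = 2853097 → 11504250/2853097
APPEND 27: p_6 = 27·11504250 + 637817 = 311252567, q_6 = 27·2853097 + 158181 = 77191800 → 311252567/77191800
APPEND 1: p_7 = 1·311252567 + 11504250 = 322756817, q_7 = 1·77191800 + 2853097 = 80044897 → 322756817/80044897
APPEND 39: p_8 = 39·322756817 + 311252567 = 12898768430, q_8 = 39·80044897 + 77191800 = 3198942783 → 12898768430/3198942783
APPEND 8: p_9 = 8·12898768430 + 322756817 = 103512904257, q_9 = 8·3198942783 + 80044897 = 25671587161 → 103512904257/25671587161
APPEND 34: p_10 = 34·103512904257 + 12898768430 = 3532337513168, q_10 = 34·25671587161 + 3198942783 = 876032906257 → 3532337513168/876032906257
APPEND 16: p_11 = 16·3532337513168 + 103512904257 = 56620913114945, q_11 = 16·876032906257 + 25671587161 = 14042198087273 → 56620913114945/14042198087273
APPEND 43: p_12 = 43·56620913114945 + 3532337513168 = 2438231601455803, q_12 = 43·14042198087273 + 876032906257 = 604690550658996 → 2438231601455803/604690550658996

23544/5839
637817/158181
322756817/80044897
103512904257/25671587161
3532337513168/876032906257
56620913114945/14042198087273
2438231601455803/604690550658996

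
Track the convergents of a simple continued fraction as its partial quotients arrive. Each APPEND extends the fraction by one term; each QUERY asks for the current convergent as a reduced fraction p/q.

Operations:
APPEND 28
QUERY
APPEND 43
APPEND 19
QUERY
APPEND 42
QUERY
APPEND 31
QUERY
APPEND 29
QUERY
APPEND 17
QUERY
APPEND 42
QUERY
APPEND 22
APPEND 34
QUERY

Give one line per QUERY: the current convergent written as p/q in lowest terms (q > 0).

28/1
22923/818
963971/34399
29906024/1067187
868238667/30982822
14789963363/527775161
622046699913/22197539584
466415836989179/16643901503890

APPEND 28: p_0 = 28·1 + 0 = 28, q_0 = 28·0 + 1 = 1 → 28/1
APPEND 43: p_1 = 43·28 + 1 = 1205, q_1 = 43·1 + 0 = 43 → 1205/43
APPEND 19: p_2 = 19·1205 + 28 = 22923, q_2 = 19·43 + 1 = 818 → 22923/818
APPEND 42: p_3 = 42·22923 + 1205 = 963971, q_3 = 42·818 + 43 = 34399 → 963971/34399
APPEND 31: p_4 = 31·963971 + 22923 = 29906024, q_4 = 31·34399 + 818 = 1067187 → 29906024/1067187
APPEND 29: p_5 = 29·29906024 + 963971 = 868238667, q_5 = 29·1067187 + 34399 = 30982822 → 868238667/30982822
APPEND 17: p_6 = 17·868238667 + 29906024 = 14789963363, q_6 = 17·30982822 + 1067187 = 527775161 → 14789963363/527775161
APPEND 42: p_7 = 42·14789963363 + 868238667 = 622046699913, q_7 = 42·527775161 + 30982822 = 22197539584 → 622046699913/22197539584
APPEND 22: p_8 = 22·622046699913 + 14789963363 = 13699817361449, q_8 = 22·22197539584 + 527775161 = 488873646009 → 13699817361449/488873646009
APPEND 34: p_9 = 34·13699817361449 + 622046699913 = 466415836989179, q_9 = 34·488873646009 + 22197539584 = 16643901503890 → 466415836989179/16643901503890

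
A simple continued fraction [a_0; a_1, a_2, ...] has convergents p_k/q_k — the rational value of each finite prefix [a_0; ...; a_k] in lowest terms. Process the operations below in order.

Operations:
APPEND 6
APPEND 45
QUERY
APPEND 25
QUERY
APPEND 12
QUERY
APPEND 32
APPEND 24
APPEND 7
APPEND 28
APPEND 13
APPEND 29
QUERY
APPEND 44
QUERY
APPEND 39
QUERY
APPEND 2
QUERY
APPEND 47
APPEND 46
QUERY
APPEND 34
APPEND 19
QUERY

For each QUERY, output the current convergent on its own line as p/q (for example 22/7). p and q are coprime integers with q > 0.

APPEND 6: p_0 = 6·1 + 0 = 6, q_0 = 6·0 + 1 = 1 → 6/1
APPEND 45: p_1 = 45·6 + 1 = 271, q_1 = 45·1 + 0 = 45 → 271/45
APPEND 25: p_2 = 25·271 + 6 = 6781, q_2 = 25·45 + 1 = 1126 → 6781/1126
APPEND 12: p_3 = 12·6781 + 271 = 81643, q_3 = 12·1126 + 45 = 13557 → 81643/13557
APPEND 32: p_4 = 32·81643 + 6781 = 2619357, q_4 = 32·13557 + 1126 = 434950 → 2619357/434950
APPEND 24: p_5 = 24·2619357 + 81643 = 62946211, q_5 = 24·434950 + 13557 = 10452357 → 62946211/10452357
APPEND 7: p_6 = 7·62946211 + 2619357 = 443242834, q_6 = 7·10452357 + 434950 = 73601449 → 443242834/73601449
APPEND 28: p_7 = 28·443242834 + 62946211 = 12473745563, q_7 = 28·73601449 + 10452357 = 2071292929 → 12473745563/2071292929
APPEND 13: p_8 = 13·12473745563 + 443242834 = 162601935153, q_8 = 13·2071292929 + 73601449 = 27000409526 → 162601935153/27000409526
APPEND 29: p_9 = 29·162601935153 + 12473745563 = 4727929865000, q_9 = 29·27000409526 + 2071292929 = 785083169183 → 4727929865000/785083169183
APPEND 44: p_10 = 44·4727929865000 + 162601935153 = 208191515995153, q_10 = 44·785083169183 + 27000409526 = 34570659853578 → 208191515995153/34570659853578
APPEND 39: p_11 = 39·208191515995153 + 4727929865000 = 8124197053675967, q_11 = 39·34570659853578 + 785083169183 = 1349040817458725 → 8124197053675967/1349040817458725
APPEND 2: p_12 = 2·8124197053675967 + 208191515995153 = 16456585623347087, q_12 = 2·1349040817458725 + 34570659853578 = 2732652294771028 → 16456585623347087/2732652294771028
APPEND 47: p_13 = 47·16456585623347087 + 8124197053675967 = 781583721350989056, q_13 = 47·2732652294771028 + 1349040817458725 = 129783698671697041 → 781583721350989056/129783698671697041
APPEND 46: p_14 = 46·781583721350989056 + 16456585623347087 = 35969307767768843663, q_14 = 46·129783698671697041 + 2732652294771028 = 5972782791192834914 → 35969307767768843663/5972782791192834914
APPEND 34: p_15 = 34·35969307767768843663 + 781583721350989056 = 1223738047825491673598, q_15 = 34·5972782791192834914 + 129783698671697041 = 203204398599228084117 → 1223738047825491673598/203204398599228084117
APPEND 19: p_16 = 19·1223738047825491673598 + 35969307767768843663 = 23286992216452110642025, q_16 = 19·203204398599228084117 + 5972782791192834914 = 3866856356176526433137 → 23286992216452110642025/3866856356176526433137

271/45
6781/1126
81643/13557
4727929865000/785083169183
208191515995153/34570659853578
8124197053675967/1349040817458725
16456585623347087/2732652294771028
35969307767768843663/5972782791192834914
23286992216452110642025/3866856356176526433137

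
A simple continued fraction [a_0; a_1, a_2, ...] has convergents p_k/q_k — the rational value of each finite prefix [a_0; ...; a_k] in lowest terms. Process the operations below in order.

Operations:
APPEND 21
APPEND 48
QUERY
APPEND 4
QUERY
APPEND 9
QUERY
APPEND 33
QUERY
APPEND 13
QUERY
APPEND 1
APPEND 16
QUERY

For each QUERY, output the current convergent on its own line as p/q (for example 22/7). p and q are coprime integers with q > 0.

1009/48
4057/193
37522/1785
1242283/59098
16187201/770059
295058945/14036571

APPEND 21: p_0 = 21·1 + 0 = 21, q_0 = 21·0 + 1 = 1 → 21/1
APPEND 48: p_1 = 48·21 + 1 = 1009, q_1 = 48·1 + 0 = 48 → 1009/48
APPEND 4: p_2 = 4·1009 + 21 = 4057, q_2 = 4·48 + 1 = 193 → 4057/193
APPEND 9: p_3 = 9·4057 + 1009 = 37522, q_3 = 9·193 + 48 = 1785 → 37522/1785
APPEND 33: p_4 = 33·37522 + 4057 = 1242283, q_4 = 33·1785 + 193 = 59098 → 1242283/59098
APPEND 13: p_5 = 13·1242283 + 37522 = 16187201, q_5 = 13·59098 + 1785 = 770059 → 16187201/770059
APPEND 1: p_6 = 1·16187201 + 1242283 = 17429484, q_6 = 1·770059 + 59098 = 829157 → 17429484/829157
APPEND 16: p_7 = 16·17429484 + 16187201 = 295058945, q_7 = 16·829157 + 770059 = 14036571 → 295058945/14036571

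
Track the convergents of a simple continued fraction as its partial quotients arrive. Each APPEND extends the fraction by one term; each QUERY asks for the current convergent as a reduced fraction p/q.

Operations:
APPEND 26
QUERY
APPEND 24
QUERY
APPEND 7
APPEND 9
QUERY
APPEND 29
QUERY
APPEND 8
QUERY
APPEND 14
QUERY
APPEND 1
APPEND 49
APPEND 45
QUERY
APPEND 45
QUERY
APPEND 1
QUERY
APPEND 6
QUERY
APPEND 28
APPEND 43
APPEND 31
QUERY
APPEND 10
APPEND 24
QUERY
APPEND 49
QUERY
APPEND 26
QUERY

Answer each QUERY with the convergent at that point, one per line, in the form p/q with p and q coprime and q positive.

APPEND 26: p_0 = 26·1 + 0 = 26, q_0 = 26·0 + 1 = 1 → 26/1
APPEND 24: p_1 = 24·26 + 1 = 625, q_1 = 24·1 + 0 = 24 → 625/24
APPEND 7: p_2 = 7·625 + 26 = 4401, q_2 = 7·24 + 1 = 169 → 4401/169
APPEND 9: p_3 = 9·4401 + 625 = 40234, q_3 = 9·169 + 24 = 1545 → 40234/1545
APPEND 29: p_4 = 29·40234 + 4401 = 1171187, q_4 = 29·1545 + 169 = 44974 → 1171187/44974
APPEND 8: p_5 = 8·1171187 + 40234 = 9409730, q_5 = 8·44974 + 1545 = 361337 → 9409730/361337
APPEND 14: p_6 = 14·9409730 + 1171187 = 132907407, q_6 = 14·361337 + 44974 = 5103692 → 132907407/5103692
APPEND 1: p_7 = 1·132907407 + 9409730 = 142317137, q_7 = 1·5103692 + 361337 = 5465029 → 142317137/5465029
APPEND 49: p_8 = 49·142317137 + 132907407 = 7106447120, q_8 = 49·5465029 + 5103692 = 272890113 → 7106447120/272890113
APPEND 45: p_9 = 45·7106447120 + 142317137 = 319932437537, q_9 = 45·272890113 + 5465029 = 12285520114 → 319932437537/12285520114
APPEND 45: p_10 = 45·319932437537 + 7106447120 = 14404066136285, q_10 = 45·12285520114 + 272890113 = 553121295243 → 14404066136285/553121295243
APPEND 1: p_11 = 1·14404066136285 + 319932437537 = 14723998573822, q_11 = 1·553121295243 + 12285520114 = 565406815357 → 14723998573822/565406815357
APPEND 6: p_12 = 6·14723998573822 + 14404066136285 = 102748057579217, q_12 = 6·565406815357 + 553121295243 = 3945562187385 → 102748057579217/3945562187385
APPEND 28: p_13 = 28·102748057579217 + 14723998573822 = 2891669610791898, q_13 = 28·3945562187385 + 565406815357 = 111041148062137 → 2891669610791898/111041148062137
APPEND 43: p_14 = 43·2891669610791898 + 102748057579217 = 124444541321630831, q_14 = 43·111041148062137 + 3945562187385 = 4778714928859276 → 124444541321630831/4778714928859276
APPEND 31: p_15 = 31·124444541321630831 + 2891669610791898 = 3860672450581347659, q_15 = 31·4778714928859276 + 111041148062137 = 148251203942699693 → 3860672450581347659/148251203942699693
APPEND 10: p_16 = 10·3860672450581347659 + 124444541321630831 = 38731169047135107421, q_16 = 10·148251203942699693 + 4778714928859276 = 1487290754355856206 → 38731169047135107421/1487290754355856206
APPEND 24: p_17 = 24·38731169047135107421 + 3860672450581347659 = 933408729581823925763, q_17 = 24·1487290754355856206 + 148251203942699693 = 35843229308483248637 → 933408729581823925763/35843229308483248637
APPEND 49: p_18 = 49·933408729581823925763 + 38731169047135107421 = 45775758918556507469808, q_18 = 49·35843229308483248637 + 1487290754355856206 = 1757805526870035039419 → 45775758918556507469808/1757805526870035039419
APPEND 26: p_19 = 26·45775758918556507469808 + 933408729581823925763 = 1191103140612051018140771, q_19 = 26·1757805526870035039419 + 35843229308483248637 = 45738786927929394273531 → 1191103140612051018140771/45738786927929394273531

26/1
625/24
40234/1545
1171187/44974
9409730/361337
132907407/5103692
319932437537/12285520114
14404066136285/553121295243
14723998573822/565406815357
102748057579217/3945562187385
3860672450581347659/148251203942699693
933408729581823925763/35843229308483248637
45775758918556507469808/1757805526870035039419
1191103140612051018140771/45738786927929394273531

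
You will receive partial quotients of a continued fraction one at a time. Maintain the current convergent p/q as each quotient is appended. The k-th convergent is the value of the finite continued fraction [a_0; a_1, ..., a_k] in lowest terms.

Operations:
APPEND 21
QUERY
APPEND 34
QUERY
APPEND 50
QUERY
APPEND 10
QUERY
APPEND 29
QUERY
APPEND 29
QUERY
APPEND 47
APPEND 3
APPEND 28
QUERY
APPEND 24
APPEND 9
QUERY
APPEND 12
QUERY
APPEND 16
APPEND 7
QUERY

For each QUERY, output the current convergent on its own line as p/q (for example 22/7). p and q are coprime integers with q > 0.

21/1
715/34
35771/1701
358425/17044
10430096/495977
302831209/14400377
1219176511967/57974874716
264948602994533/12598964886557
3208686505543570/152581021973333
364436215347385141/17329848237192528

APPEND 21: p_0 = 21·1 + 0 = 21, q_0 = 21·0 + 1 = 1 → 21/1
APPEND 34: p_1 = 34·21 + 1 = 715, q_1 = 34·1 + 0 = 34 → 715/34
APPEND 50: p_2 = 50·715 + 21 = 35771, q_2 = 50·34 + 1 = 1701 → 35771/1701
APPEND 10: p_3 = 10·35771 + 715 = 358425, q_3 = 10·1701 + 34 = 17044 → 358425/17044
APPEND 29: p_4 = 29·358425 + 35771 = 10430096, q_4 = 29·17044 + 1701 = 495977 → 10430096/495977
APPEND 29: p_5 = 29·10430096 + 358425 = 302831209, q_5 = 29·495977 + 17044 = 14400377 → 302831209/14400377
APPEND 47: p_6 = 47·302831209 + 10430096 = 14243496919, q_6 = 47·14400377 + 495977 = 677313696 → 14243496919/677313696
APPEND 3: p_7 = 3·14243496919 + 302831209 = 43033321966, q_7 = 3·677313696 + 14400377 = 2046341465 → 43033321966/2046341465
APPEND 28: p_8 = 28·43033321966 + 14243496919 = 1219176511967, q_8 = 28·2046341465 + 677313696 = 57974874716 → 1219176511967/57974874716
APPEND 24: p_9 = 24·1219176511967 + 43033321966 = 29303269609174, q_9 = 24·57974874716 + 2046341465 = 1393443334649 → 29303269609174/1393443334649
APPEND 9: p_10 = 9·29303269609174 + 1219176511967 = 264948602994533, q_10 = 9·1393443334649 + 57974874716 = 12598964886557 → 264948602994533/12598964886557
APPEND 12: p_11 = 12·264948602994533 + 29303269609174 = 3208686505543570, q_11 = 12·12598964886557 + 1393443334649 = 152581021973333 → 3208686505543570/152581021973333
APPEND 16: p_12 = 16·3208686505543570 + 264948602994533 = 51603932691691653, q_12 = 16·152581021973333 + 12598964886557 = 2453895316459885 → 51603932691691653/2453895316459885
APPEND 7: p_13 = 7·51603932691691653 + 3208686505543570 = 364436215347385141, q_13 = 7·2453895316459885 + 152581021973333 = 17329848237192528 → 364436215347385141/17329848237192528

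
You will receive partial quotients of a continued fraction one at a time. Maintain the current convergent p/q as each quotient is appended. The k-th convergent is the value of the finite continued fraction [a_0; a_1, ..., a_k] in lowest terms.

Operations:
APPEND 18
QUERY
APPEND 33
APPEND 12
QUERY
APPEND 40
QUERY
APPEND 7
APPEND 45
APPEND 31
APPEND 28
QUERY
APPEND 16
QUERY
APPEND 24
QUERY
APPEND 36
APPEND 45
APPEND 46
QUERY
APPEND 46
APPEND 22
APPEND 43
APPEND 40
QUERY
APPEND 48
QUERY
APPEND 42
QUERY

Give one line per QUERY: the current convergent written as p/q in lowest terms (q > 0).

APPEND 18: p_0 = 18·1 + 0 = 18, q_0 = 18·0 + 1 = 1 → 18/1
APPEND 33: p_1 = 33·18 + 1 = 595, q_1 = 33·1 + 0 = 33 → 595/33
APPEND 12: p_2 = 12·595 + 18 = 7158, q_2 = 12·33 + 1 = 397 → 7158/397
APPEND 40: p_3 = 40·7158 + 595 = 286915, q_3 = 40·397 + 33 = 15913 → 286915/15913
APPEND 7: p_4 = 7·286915 + 7158 = 2015563, q_4 = 7·15913 + 397 = 111788 → 2015563/111788
APPEND 45: p_5 = 45·2015563 + 286915 = 90987250, q_5 = 45·111788 + 15913 = 5046373 → 90987250/5046373
APPEND 31: p_6 = 31·90987250 + 2015563 = 2822620313, q_6 = 31·5046373 + 111788 = 156549351 → 2822620313/156549351
APPEND 28: p_7 = 28·2822620313 + 90987250 = 79124356014, q_7 = 28·156549351 + 5046373 = 4388428201 → 79124356014/4388428201
APPEND 16: p_8 = 16·79124356014 + 2822620313 = 1268812316537, q_8 = 16·4388428201 + 156549351 = 70371400567 → 1268812316537/70371400567
APPEND 24: p_9 = 24·1268812316537 + 79124356014 = 30530619952902, q_9 = 24·70371400567 + 4388428201 = 1693302041809 → 30530619952902/1693302041809
APPEND 36: p_10 = 36·30530619952902 + 1268812316537 = 1100371130621009, q_10 = 36·1693302041809 + 70371400567 = 61029244905691 → 1100371130621009/61029244905691
APPEND 45: p_11 = 45·1100371130621009 + 30530619952902 = 49547231497898307, q_11 = 45·61029244905691 + 1693302041809 = 2748009322797904 → 49547231497898307/2748009322797904
APPEND 46: p_12 = 46·49547231497898307 + 1100371130621009 = 2280273020033943131, q_12 = 46·2748009322797904 + 61029244905691 = 126469458093609275 → 2280273020033943131/126469458093609275
APPEND 46: p_13 = 46·2280273020033943131 + 49547231497898307 = 104942106153059282333, q_13 = 46·126469458093609275 + 2748009322797904 = 5820343081628824554 → 104942106153059282333/5820343081628824554
APPEND 22: p_14 = 22·104942106153059282333 + 2280273020033943131 = 2311006608387338154457, q_14 = 22·5820343081628824554 + 126469458093609275 = 128174017253927749463 → 2311006608387338154457/128174017253927749463
APPEND 43: p_15 = 43·2311006608387338154457 + 104942106153059282333 = 99478226266808599923984, q_15 = 43·128174017253927749463 + 5820343081628824554 = 5517303085000522051463 → 99478226266808599923984/5517303085000522051463
APPEND 40: p_16 = 40·99478226266808599923984 + 2311006608387338154457 = 3981440057280731335113817, q_16 = 40·5517303085000522051463 + 128174017253927749463 = 220820297417274809807983 → 3981440057280731335113817/220820297417274809807983
APPEND 48: p_17 = 48·3981440057280731335113817 + 99478226266808599923984 = 191208600975741912685387200, q_17 = 48·220820297417274809807983 + 5517303085000522051463 = 10604891579114191392834647 → 191208600975741912685387200/10604891579114191392834647
APPEND 42: p_18 = 42·191208600975741912685387200 + 3981440057280731335113817 = 8034742681038441064121376217, q_18 = 42·10604891579114191392834647 + 220820297417274809807983 = 445626266620213313308863157 → 8034742681038441064121376217/445626266620213313308863157

18/1
7158/397
286915/15913
79124356014/4388428201
1268812316537/70371400567
30530619952902/1693302041809
2280273020033943131/126469458093609275
3981440057280731335113817/220820297417274809807983
191208600975741912685387200/10604891579114191392834647
8034742681038441064121376217/445626266620213313308863157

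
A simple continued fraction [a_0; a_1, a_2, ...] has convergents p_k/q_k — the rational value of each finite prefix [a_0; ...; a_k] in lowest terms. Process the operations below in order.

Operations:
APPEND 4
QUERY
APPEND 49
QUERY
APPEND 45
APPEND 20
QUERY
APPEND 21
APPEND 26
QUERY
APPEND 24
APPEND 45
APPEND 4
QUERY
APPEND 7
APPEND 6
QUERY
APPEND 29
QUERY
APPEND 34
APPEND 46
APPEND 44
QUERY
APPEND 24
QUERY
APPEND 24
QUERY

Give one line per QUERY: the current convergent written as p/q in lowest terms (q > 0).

APPEND 4: p_0 = 4·1 + 0 = 4, q_0 = 4·0 + 1 = 1 → 4/1
APPEND 49: p_1 = 49·4 + 1 = 197, q_1 = 49·1 + 0 = 49 → 197/49
APPEND 45: p_2 = 45·197 + 4 = 8869, q_2 = 45·49 + 1 = 2206 → 8869/2206
APPEND 20: p_3 = 20·8869 + 197 = 177577, q_3 = 20·2206 + 49 = 44169 → 177577/44169
APPEND 21: p_4 = 21·177577 + 8869 = 3737986, q_4 = 21·44169 + 2206 = 929755 → 3737986/929755
APPEND 26: p_5 = 26·3737986 + 177577 = 97365213, q_5 = 26·929755 + 44169 = 24217799 → 97365213/24217799
APPEND 24: p_6 = 24·97365213 + 3737986 = 2340503098, q_6 = 24·24217799 + 929755 = 582156931 → 2340503098/582156931
APPEND 45: p_7 = 45·2340503098 + 97365213 = 105420004623, q_7 = 45·582156931 + 24217799 = 26221279694 → 105420004623/26221279694
APPEND 4: p_8 = 4·105420004623 + 2340503098 = 424020521590, q_8 = 4·26221279694 + 582156931 = 105467275707 → 424020521590/105467275707
APPEND 7: p_9 = 7·424020521590 + 105420004623 = 3073563655753, q_9 = 7·105467275707 + 26221279694 = 764492209643 → 3073563655753/764492209643
APPEND 6: p_10 = 6·3073563655753 + 424020521590 = 18865402456108, q_10 = 6·764492209643 + 105467275707 = 4692420533565 → 18865402456108/4692420533565
APPEND 29: p_11 = 29·18865402456108 + 3073563655753 = 550170234882885, q_11 = 29·4692420533565 + 764492209643 = 136844687683028 → 550170234882885/136844687683028
APPEND 34: p_12 = 34·550170234882885 + 18865402456108 = 18724653388474198, q_12 = 34·136844687683028 + 4692420533565 = 4657411801756517 → 18724653388474198/4657411801756517
APPEND 46: p_13 = 46·18724653388474198 + 550170234882885 = 861884226104695993, q_13 = 46·4657411801756517 + 136844687683028 = 214377787568482810 → 861884226104695993/214377787568482810
APPEND 44: p_14 = 44·861884226104695993 + 18724653388474198 = 37941630601995097890, q_14 = 44·214377787568482810 + 4657411801756517 = 9437280064815000157 → 37941630601995097890/9437280064815000157
APPEND 24: p_15 = 24·37941630601995097890 + 861884226104695993 = 911461018673987045353, q_15 = 24·9437280064815000157 + 214377787568482810 = 226709099343128486578 → 911461018673987045353/226709099343128486578
APPEND 24: p_16 = 24·911461018673987045353 + 37941630601995097890 = 21913006078777684186362, q_16 = 24·226709099343128486578 + 9437280064815000157 = 5450455664299898678029 → 21913006078777684186362/5450455664299898678029

4/1
197/49
177577/44169
97365213/24217799
424020521590/105467275707
18865402456108/4692420533565
550170234882885/136844687683028
37941630601995097890/9437280064815000157
911461018673987045353/226709099343128486578
21913006078777684186362/5450455664299898678029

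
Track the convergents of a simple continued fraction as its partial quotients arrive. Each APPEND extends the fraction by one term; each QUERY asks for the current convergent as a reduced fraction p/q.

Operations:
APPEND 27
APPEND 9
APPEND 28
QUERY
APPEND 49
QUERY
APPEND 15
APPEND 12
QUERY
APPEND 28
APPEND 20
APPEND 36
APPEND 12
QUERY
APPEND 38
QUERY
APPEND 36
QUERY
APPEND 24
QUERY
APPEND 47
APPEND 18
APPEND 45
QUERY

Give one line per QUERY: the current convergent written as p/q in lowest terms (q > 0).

6859/253
336335/12406
60958943/2248522
14872011863855/548566694474
566372926898086/20891142852243
20404297380194951/752629709375222
490269510051576910/18084004167857571
18726212927763616144681/690732149748083929544

APPEND 27: p_0 = 27·1 + 0 = 27, q_0 = 27·0 + 1 = 1 → 27/1
APPEND 9: p_1 = 9·27 + 1 = 244, q_1 = 9·1 + 0 = 9 → 244/9
APPEND 28: p_2 = 28·244 + 27 = 6859, q_2 = 28·9 + 1 = 253 → 6859/253
APPEND 49: p_3 = 49·6859 + 244 = 336335, q_3 = 49·253 + 9 = 12406 → 336335/12406
APPEND 15: p_4 = 15·336335 + 6859 = 5051884, q_4 = 15·12406 + 253 = 186343 → 5051884/186343
APPEND 12: p_5 = 12·5051884 + 336335 = 60958943, q_5 = 12·186343 + 12406 = 2248522 → 60958943/2248522
APPEND 28: p_6 = 28·60958943 + 5051884 = 1711902288, q_6 = 28·2248522 + 186343 = 63144959 → 1711902288/63144959
APPEND 20: p_7 = 20·1711902288 + 60958943 = 34299004703, q_7 = 20·63144959 + 2248522 = 1265147702 → 34299004703/1265147702
APPEND 36: p_8 = 36·34299004703 + 1711902288 = 1236476071596, q_8 = 36·1265147702 + 63144959 = 45608462231 → 1236476071596/45608462231
APPEND 12: p_9 = 12·1236476071596 + 34299004703 = 14872011863855, q_9 = 12·45608462231 + 1265147702 = 548566694474 → 14872011863855/548566694474
APPEND 38: p_10 = 38·14872011863855 + 1236476071596 = 566372926898086, q_10 = 38·548566694474 + 45608462231 = 20891142852243 → 566372926898086/20891142852243
APPEND 36: p_11 = 36·566372926898086 + 14872011863855 = 20404297380194951, q_11 = 36·20891142852243 + 548566694474 = 752629709375222 → 20404297380194951/752629709375222
APPEND 24: p_12 = 24·20404297380194951 + 566372926898086 = 490269510051576910, q_12 = 24·752629709375222 + 20891142852243 = 18084004167857571 → 490269510051576910/18084004167857571
APPEND 47: p_13 = 47·490269510051576910 + 20404297380194951 = 23063071269804309721, q_13 = 47·18084004167857571 + 752629709375222 = 850700825598681059 → 23063071269804309721/850700825598681059
APPEND 18: p_14 = 18·23063071269804309721 + 490269510051576910 = 415625552366529151888, q_14 = 18·850700825598681059 + 18084004167857571 = 15330698864944116633 → 415625552366529151888/15330698864944116633
APPEND 45: p_15 = 45·415625552366529151888 + 23063071269804309721 = 18726212927763616144681, q_15 = 45·15330698864944116633 + 850700825598681059 = 690732149748083929544 → 18726212927763616144681/690732149748083929544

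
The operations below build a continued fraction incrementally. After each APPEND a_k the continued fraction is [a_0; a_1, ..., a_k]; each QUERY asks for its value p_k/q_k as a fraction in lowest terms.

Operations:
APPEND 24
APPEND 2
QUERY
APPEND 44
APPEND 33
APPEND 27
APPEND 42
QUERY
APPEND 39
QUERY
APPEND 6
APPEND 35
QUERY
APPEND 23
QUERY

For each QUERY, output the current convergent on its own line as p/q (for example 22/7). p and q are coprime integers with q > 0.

APPEND 24: p_0 = 24·1 + 0 = 24, q_0 = 24·0 + 1 = 1 → 24/1
APPEND 2: p_1 = 2·24 + 1 = 49, q_1 = 2·1 + 0 = 2 → 49/2
APPEND 44: p_2 = 44·49 + 24 = 2180, q_2 = 44·2 + 1 = 89 → 2180/89
APPEND 33: p_3 = 33·2180 + 49 = 71989, q_3 = 33·89 + 2 = 2939 → 71989/2939
APPEND 27: p_4 = 27·71989 + 2180 = 1945883, q_4 = 27·2939 + 89 = 79442 → 1945883/79442
APPEND 42: p_5 = 42·1945883 + 71989 = 81799075, q_5 = 42·79442 + 2939 = 3339503 → 81799075/3339503
APPEND 39: p_6 = 39·81799075 + 1945883 = 3192109808, q_6 = 39·3339503 + 79442 = 130320059 → 3192109808/130320059
APPEND 6: p_7 = 6·3192109808 + 81799075 = 19234457923, q_7 = 6·130320059 + 3339503 = 785259857 → 19234457923/785259857
APPEND 35: p_8 = 35·19234457923 + 3192109808 = 676398137113, q_8 = 35·785259857 + 130320059 = 27614415054 → 676398137113/27614415054
APPEND 23: p_9 = 23·676398137113 + 19234457923 = 15576391611522, q_9 = 23·27614415054 + 785259857 = 635916806099 → 15576391611522/635916806099

49/2
81799075/3339503
3192109808/130320059
676398137113/27614415054
15576391611522/635916806099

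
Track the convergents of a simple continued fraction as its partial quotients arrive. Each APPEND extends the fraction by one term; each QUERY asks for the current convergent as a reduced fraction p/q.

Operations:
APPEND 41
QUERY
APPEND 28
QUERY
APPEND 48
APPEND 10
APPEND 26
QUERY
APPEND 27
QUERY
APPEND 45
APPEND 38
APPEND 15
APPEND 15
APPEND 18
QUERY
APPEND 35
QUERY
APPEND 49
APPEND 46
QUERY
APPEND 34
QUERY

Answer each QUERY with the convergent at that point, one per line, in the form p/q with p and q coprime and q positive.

APPEND 41: p_0 = 41·1 + 0 = 41, q_0 = 41·0 + 1 = 1 → 41/1
APPEND 28: p_1 = 28·41 + 1 = 1149, q_1 = 28·1 + 0 = 28 → 1149/28
APPEND 48: p_2 = 48·1149 + 41 = 55193, q_2 = 48·28 + 1 = 1345 → 55193/1345
APPEND 10: p_3 = 10·55193 + 1149 = 553079, q_3 = 10·1345 + 28 = 13478 → 553079/13478
APPEND 26: p_4 = 26·553079 + 55193 = 14435247, q_4 = 26·13478 + 1345 = 351773 → 14435247/351773
APPEND 27: p_5 = 27·14435247 + 553079 = 390304748, q_5 = 27·351773 + 13478 = 9511349 → 390304748/9511349
APPEND 45: p_6 = 45·390304748 + 14435247 = 17578148907, q_6 = 45·9511349 + 351773 = 428362478 → 17578148907/428362478
APPEND 38: p_7 = 38·17578148907 + 390304748 = 668359963214, q_7 = 38·428362478 + 9511349 = 16287285513 → 668359963214/16287285513
APPEND 15: p_8 = 15·668359963214 + 17578148907 = 10042977597117, q_8 = 15·16287285513 + 428362478 = 244737645173 → 10042977597117/244737645173
APPEND 15: p_9 = 15·10042977597117 + 668359963214 = 151313023919969, q_9 = 15·244737645173 + 16287285513 = 3687351963108 → 151313023919969/3687351963108
APPEND 18: p_10 = 18·151313023919969 + 10042977597117 = 2733677408156559, q_10 = 18·3687351963108 + 244737645173 = 66617072981117 → 2733677408156559/66617072981117
APPEND 35: p_11 = 35·2733677408156559 + 151313023919969 = 95830022309399534, q_11 = 35·66617072981117 + 3687351963108 = 2335284906302203 → 95830022309399534/2335284906302203
APPEND 49: p_12 = 49·95830022309399534 + 2733677408156559 = 4698404770568733725, q_12 = 49·2335284906302203 + 66617072981117 = 114495577481789064 → 4698404770568733725/114495577481789064
APPEND 46: p_13 = 46·4698404770568733725 + 95830022309399534 = 216222449468471150884, q_13 = 46·114495577481789064 + 2335284906302203 = 5269131849068599147 → 216222449468471150884/5269131849068599147
APPEND 34: p_14 = 34·216222449468471150884 + 4698404770568733725 = 7356261686698587863781, q_14 = 34·5269131849068599147 + 114495577481789064 = 179264978445814160062 → 7356261686698587863781/179264978445814160062

41/1
1149/28
14435247/351773
390304748/9511349
2733677408156559/66617072981117
95830022309399534/2335284906302203
216222449468471150884/5269131849068599147
7356261686698587863781/179264978445814160062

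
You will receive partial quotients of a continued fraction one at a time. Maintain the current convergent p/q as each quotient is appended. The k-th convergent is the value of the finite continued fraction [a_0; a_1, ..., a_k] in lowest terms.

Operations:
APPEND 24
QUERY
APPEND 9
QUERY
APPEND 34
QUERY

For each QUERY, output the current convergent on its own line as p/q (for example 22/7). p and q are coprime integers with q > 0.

APPEND 24: p_0 = 24·1 + 0 = 24, q_0 = 24·0 + 1 = 1 → 24/1
APPEND 9: p_1 = 9·24 + 1 = 217, q_1 = 9·1 + 0 = 9 → 217/9
APPEND 34: p_2 = 34·217 + 24 = 7402, q_2 = 34·9 + 1 = 307 → 7402/307

24/1
217/9
7402/307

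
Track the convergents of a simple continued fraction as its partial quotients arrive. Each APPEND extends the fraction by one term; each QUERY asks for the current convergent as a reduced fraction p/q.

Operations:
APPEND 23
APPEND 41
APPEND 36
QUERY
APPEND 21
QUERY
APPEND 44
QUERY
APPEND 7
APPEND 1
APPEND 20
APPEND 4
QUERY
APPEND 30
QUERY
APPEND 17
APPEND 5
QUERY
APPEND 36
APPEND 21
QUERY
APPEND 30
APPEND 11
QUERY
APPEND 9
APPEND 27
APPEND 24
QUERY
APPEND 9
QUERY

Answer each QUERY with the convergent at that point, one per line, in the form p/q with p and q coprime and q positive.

APPEND 23: p_0 = 23·1 + 0 = 23, q_0 = 23·0 + 1 = 1 → 23/1
APPEND 41: p_1 = 41·23 + 1 = 944, q_1 = 41·1 + 0 = 41 → 944/41
APPEND 36: p_2 = 36·944 + 23 = 34007, q_2 = 36·41 + 1 = 1477 → 34007/1477
APPEND 21: p_3 = 21·34007 + 944 = 715091, q_3 = 21·1477 + 41 = 31058 → 715091/31058
APPEND 44: p_4 = 44·715091 + 34007 = 31498011, q_4 = 44·31058 + 1477 = 1368029 → 31498011/1368029
APPEND 7: p_5 = 7·31498011 + 715091 = 221201168, q_5 = 7·1368029 + 31058 = 9607261 → 221201168/9607261
APPEND 1: p_6 = 1·221201168 + 31498011 = 252699179, q_6 = 1·9607261 + 1368029 = 10975290 → 252699179/10975290
APPEND 20: p_7 = 20·252699179 + 221201168 = 5275184748, q_7 = 20·10975290 + 9607261 = 229113061 → 5275184748/229113061
APPEND 4: p_8 = 4·5275184748 + 252699179 = 21353438171, q_8 = 4·229113061 + 10975290 = 927427534 → 21353438171/927427534
APPEND 30: p_9 = 30·21353438171 + 5275184748 = 645878329878, q_9 = 30·927427534 + 229113061 = 28051939081 → 645878329878/28051939081
APPEND 17: p_10 = 17·645878329878 + 21353438171 = 11001285046097, q_10 = 17·28051939081 + 927427534 = 477810391911 → 11001285046097/477810391911
APPEND 5: p_11 = 5·11001285046097 + 645878329878 = 55652303560363, q_11 = 5·477810391911 + 28051939081 = 2417103898636 → 55652303560363/2417103898636
APPEND 36: p_12 = 36·55652303560363 + 11001285046097 = 2014484213219165, q_12 = 36·2417103898636 + 477810391911 = 87493550742807 → 2014484213219165/87493550742807
APPEND 21: p_13 = 21·2014484213219165 + 55652303560363 = 42359820781162828, q_13 = 21·87493550742807 + 2417103898636 = 1839781669497583 → 42359820781162828/1839781669497583
APPEND 30: p_14 = 30·42359820781162828 + 2014484213219165 = 1272809107648104005, q_14 = 30·1839781669497583 + 87493550742807 = 55280943635670297 → 1272809107648104005/55280943635670297
APPEND 11: p_15 = 11·1272809107648104005 + 42359820781162828 = 14043260004910306883, q_15 = 11·55280943635670297 + 1839781669497583 = 609930161661870850 → 14043260004910306883/609930161661870850
APPEND 9: p_16 = 9·14043260004910306883 + 1272809107648104005 = 127662149151840865952, q_16 = 9·609930161661870850 + 55280943635670297 = 5544652398592507947 → 127662149151840865952/5544652398592507947
APPEND 27: p_17 = 27·127662149151840865952 + 14043260004910306883 = 3460921287104613687587, q_17 = 27·5544652398592507947 + 609930161661870850 = 150315544923659585419 → 3460921287104613687587/150315544923659585419
APPEND 24: p_18 = 24·3460921287104613687587 + 127662149151840865952 = 83189773039662569368040, q_18 = 24·150315544923659585419 + 5544652398592507947 = 3613117730566422558003 → 83189773039662569368040/3613117730566422558003
APPEND 9: p_19 = 9·83189773039662569368040 + 3460921287104613687587 = 752168878644067737999947, q_19 = 9·3613117730566422558003 + 150315544923659585419 = 32668375120021462607446 → 752168878644067737999947/32668375120021462607446

34007/1477
715091/31058
31498011/1368029
21353438171/927427534
645878329878/28051939081
55652303560363/2417103898636
42359820781162828/1839781669497583
14043260004910306883/609930161661870850
83189773039662569368040/3613117730566422558003
752168878644067737999947/32668375120021462607446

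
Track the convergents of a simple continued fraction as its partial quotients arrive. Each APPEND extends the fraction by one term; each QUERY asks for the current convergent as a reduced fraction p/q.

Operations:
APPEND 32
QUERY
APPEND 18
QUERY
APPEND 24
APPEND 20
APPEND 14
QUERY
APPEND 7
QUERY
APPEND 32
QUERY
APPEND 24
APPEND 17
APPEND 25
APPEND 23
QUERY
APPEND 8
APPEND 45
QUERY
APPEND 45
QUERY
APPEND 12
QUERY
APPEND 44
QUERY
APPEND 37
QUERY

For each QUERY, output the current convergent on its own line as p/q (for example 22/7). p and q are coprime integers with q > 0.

32/1
577/18
3908358/121925
27636683/862153
888282214/27710821
210026662928749/6551984459351
76229835310999369/2378063286498026
3432031918076039841/107065548143567585
41260612852223477461/1287164641009309046
1818898997415909048125/56742309752553165609
67340523517240858258086/2100752625485476436579

APPEND 32: p_0 = 32·1 + 0 = 32, q_0 = 32·0 + 1 = 1 → 32/1
APPEND 18: p_1 = 18·32 + 1 = 577, q_1 = 18·1 + 0 = 18 → 577/18
APPEND 24: p_2 = 24·577 + 32 = 13880, q_2 = 24·18 + 1 = 433 → 13880/433
APPEND 20: p_3 = 20·13880 + 577 = 278177, q_3 = 20·433 + 18 = 8678 → 278177/8678
APPEND 14: p_4 = 14·278177 + 13880 = 3908358, q_4 = 14·8678 + 433 = 121925 → 3908358/121925
APPEND 7: p_5 = 7·3908358 + 278177 = 27636683, q_5 = 7·121925 + 8678 = 862153 → 27636683/862153
APPEND 32: p_6 = 32·27636683 + 3908358 = 888282214, q_6 = 32·862153 + 121925 = 27710821 → 888282214/27710821
APPEND 24: p_7 = 24·888282214 + 27636683 = 21346409819, q_7 = 24·27710821 + 862153 = 665921857 → 21346409819/665921857
APPEND 17: p_8 = 17·21346409819 + 888282214 = 363777249137, q_8 = 17·665921857 + 27710821 = 11348382390 → 363777249137/11348382390
APPEND 25: p_9 = 25·363777249137 + 21346409819 = 9115777638244, q_9 = 25·11348382390 + 665921857 = 284375481607 → 9115777638244/284375481607
APPEND 23: p_10 = 23·9115777638244 + 363777249137 = 210026662928749, q_10 = 23·284375481607 + 11348382390 = 6551984459351 → 210026662928749/6551984459351
APPEND 8: p_11 = 8·210026662928749 + 9115777638244 = 1689329081068236, q_11 = 8·6551984459351 + 284375481607 = 52700251156415 → 1689329081068236/52700251156415
APPEND 45: p_12 = 45·1689329081068236 + 210026662928749 = 76229835310999369, q_12 = 45·52700251156415 + 6551984459351 = 2378063286498026 → 76229835310999369/2378063286498026
APPEND 45: p_13 = 45·76229835310999369 + 1689329081068236 = 3432031918076039841, q_13 = 45·2378063286498026 + 52700251156415 = 107065548143567585 → 3432031918076039841/107065548143567585
APPEND 12: p_14 = 12·3432031918076039841 + 76229835310999369 = 41260612852223477461, q_14 = 12·107065548143567585 + 2378063286498026 = 1287164641009309046 → 41260612852223477461/1287164641009309046
APPEND 44: p_15 = 44·41260612852223477461 + 3432031918076039841 = 1818898997415909048125, q_15 = 44·1287164641009309046 + 107065548143567585 = 56742309752553165609 → 1818898997415909048125/56742309752553165609
APPEND 37: p_16 = 37·1818898997415909048125 + 41260612852223477461 = 67340523517240858258086, q_16 = 37·56742309752553165609 + 1287164641009309046 = 2100752625485476436579 → 67340523517240858258086/2100752625485476436579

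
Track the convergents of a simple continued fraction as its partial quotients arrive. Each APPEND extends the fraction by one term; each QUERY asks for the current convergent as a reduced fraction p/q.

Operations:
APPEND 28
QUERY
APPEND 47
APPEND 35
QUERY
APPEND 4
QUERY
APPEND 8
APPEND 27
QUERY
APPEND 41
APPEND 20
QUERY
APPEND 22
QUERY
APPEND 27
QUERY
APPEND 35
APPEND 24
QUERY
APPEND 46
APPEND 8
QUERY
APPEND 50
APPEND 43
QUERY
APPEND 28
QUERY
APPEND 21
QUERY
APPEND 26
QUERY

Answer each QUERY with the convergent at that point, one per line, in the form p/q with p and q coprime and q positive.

28/1
46123/1646
185809/6631
41565874/1483369
34156234454/1218939829
753142891417/26877549061
20369014302713/726912764476
17148416457975641/611978696101780
6333475022140902505/226023889456002588
13657255028130627020149/487388975240196033631
382720604079590312055280/13658220677687134058669
8050789940699527180181029/287310023206670011265680
209703259062267296996762034/7483718824051107426966349

APPEND 28: p_0 = 28·1 + 0 = 28, q_0 = 28·0 + 1 = 1 → 28/1
APPEND 47: p_1 = 47·28 + 1 = 1317, q_1 = 47·1 + 0 = 47 → 1317/47
APPEND 35: p_2 = 35·1317 + 28 = 46123, q_2 = 35·47 + 1 = 1646 → 46123/1646
APPEND 4: p_3 = 4·46123 + 1317 = 185809, q_3 = 4·1646 + 47 = 6631 → 185809/6631
APPEND 8: p_4 = 8·185809 + 46123 = 1532595, q_4 = 8·6631 + 1646 = 54694 → 1532595/54694
APPEND 27: p_5 = 27·1532595 + 185809 = 41565874, q_5 = 27·54694 + 6631 = 1483369 → 41565874/1483369
APPEND 41: p_6 = 41·41565874 + 1532595 = 1705733429, q_6 = 41·1483369 + 54694 = 60872823 → 1705733429/60872823
APPEND 20: p_7 = 20·1705733429 + 41565874 = 34156234454, q_7 = 20·60872823 + 1483369 = 1218939829 → 34156234454/1218939829
APPEND 22: p_8 = 22·34156234454 + 1705733429 = 753142891417, q_8 = 22·1218939829 + 60872823 = 26877549061 → 753142891417/26877549061
APPEND 27: p_9 = 27·753142891417 + 34156234454 = 20369014302713, q_9 = 27·26877549061 + 1218939829 = 726912764476 → 20369014302713/726912764476
APPEND 35: p_10 = 35·20369014302713 + 753142891417 = 713668643486372, q_10 = 35·726912764476 + 26877549061 = 25468824305721 → 713668643486372/25468824305721
APPEND 24: p_11 = 24·713668643486372 + 20369014302713 = 17148416457975641, q_11 = 24·25468824305721 + 726912764476 = 611978696101780 → 17148416457975641/611978696101780
APPEND 46: p_12 = 46·17148416457975641 + 713668643486372 = 789540825710365858, q_12 = 46·611978696101780 + 25468824305721 = 28176488844987601 → 789540825710365858/28176488844987601
APPEND 8: p_13 = 8·789540825710365858 + 17148416457975641 = 6333475022140902505, q_13 = 8·28176488844987601 + 611978696101780 = 226023889456002588 → 6333475022140902505/226023889456002588
APPEND 50: p_14 = 50·6333475022140902505 + 789540825710365858 = 317463291932755491108, q_14 = 50·226023889456002588 + 28176488844987601 = 11329370961645117001 → 317463291932755491108/11329370961645117001
APPEND 43: p_15 = 43·317463291932755491108 + 6333475022140902505 = 13657255028130627020149, q_15 = 43·11329370961645117001 + 226023889456002588 = 487388975240196033631 → 13657255028130627020149/487388975240196033631
APPEND 28: p_16 = 28·13657255028130627020149 + 317463291932755491108 = 382720604079590312055280, q_16 = 28·487388975240196033631 + 11329370961645117001 = 13658220677687134058669 → 382720604079590312055280/13658220677687134058669
APPEND 21: p_17 = 21·382720604079590312055280 + 13657255028130627020149 = 8050789940699527180181029, q_17 = 21·13658220677687134058669 + 487388975240196033631 = 287310023206670011265680 → 8050789940699527180181029/287310023206670011265680
APPEND 26: p_18 = 26·8050789940699527180181029 + 382720604079590312055280 = 209703259062267296996762034, q_18 = 26·287310023206670011265680 + 13658220677687134058669 = 7483718824051107426966349 → 209703259062267296996762034/7483718824051107426966349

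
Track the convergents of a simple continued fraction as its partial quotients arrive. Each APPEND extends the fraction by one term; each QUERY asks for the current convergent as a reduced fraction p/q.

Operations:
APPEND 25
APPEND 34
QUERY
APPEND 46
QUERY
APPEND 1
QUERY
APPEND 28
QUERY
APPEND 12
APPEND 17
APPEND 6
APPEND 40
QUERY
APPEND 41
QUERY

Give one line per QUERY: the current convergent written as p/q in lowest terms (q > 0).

APPEND 25: p_0 = 25·1 + 0 = 25, q_0 = 25·0 + 1 = 1 → 25/1
APPEND 34: p_1 = 34·25 + 1 = 851, q_1 = 34·1 + 0 = 34 → 851/34
APPEND 46: p_2 = 46·851 + 25 = 39171, q_2 = 46·34 + 1 = 1565 → 39171/1565
APPEND 1: p_3 = 1·39171 + 851 = 40022, q_3 = 1·1565 + 34 = 1599 → 40022/1599
APPEND 28: p_4 = 28·40022 + 39171 = 1159787, q_4 = 28·1599 + 1565 = 46337 → 1159787/46337
APPEND 12: p_5 = 12·1159787 + 40022 = 13957466, q_5 = 12·46337 + 1599 = 557643 → 13957466/557643
APPEND 17: p_6 = 17·13957466 + 1159787 = 238436709, q_6 = 17·557643 + 46337 = 9526268 → 238436709/9526268
APPEND 6: p_7 = 6·238436709 + 13957466 = 1444577720, q_7 = 6·9526268 + 557643 = 57715251 → 1444577720/57715251
APPEND 40: p_8 = 40·1444577720 + 238436709 = 58021545509, q_8 = 40·57715251 + 9526268 = 2318136308 → 58021545509/2318136308
APPEND 41: p_9 = 41·58021545509 + 1444577720 = 2380327943589, q_9 = 41·2318136308 + 57715251 = 95101303879 → 2380327943589/95101303879

851/34
39171/1565
40022/1599
1159787/46337
58021545509/2318136308
2380327943589/95101303879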